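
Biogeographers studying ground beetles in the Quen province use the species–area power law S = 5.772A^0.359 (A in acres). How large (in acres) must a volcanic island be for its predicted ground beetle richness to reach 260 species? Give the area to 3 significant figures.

260 = 5.772 × A^0.359  ⇒  A^0.359 = 260/5.772 = 45.05
ln A = ln(45.05) / 0.359 = 3.8077 / 0.359 = 10.6063
A = e^10.6063 ≈ 40389 acres

40400 acres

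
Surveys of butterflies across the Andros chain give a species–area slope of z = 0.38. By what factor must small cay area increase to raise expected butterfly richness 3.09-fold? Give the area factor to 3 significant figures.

19.5

(A₂/A₁)^0.38 = 3.09, so A₂/A₁ = 3.09^(1/0.38) = 3.09^2.632
ln(A₂/A₁) = ln 3.09 / 0.38 = 1.1282 / 0.38 = 2.9689
A₂/A₁ = e^2.9689 ≈ 19.47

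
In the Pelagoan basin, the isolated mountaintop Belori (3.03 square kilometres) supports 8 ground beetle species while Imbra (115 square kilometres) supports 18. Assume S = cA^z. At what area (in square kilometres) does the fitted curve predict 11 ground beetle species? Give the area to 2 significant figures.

13 square kilometres

z = ln(18/8) / ln(115/3.03) = 0.8109 / 3.6364 = 0.2230
c = 8 / 3.03^0.2230 = 8 / 1.28 = 6.248
A = (11/6.248)^(1/0.2230) ⇒ ln A = ln(1.761)/0.2230 = 2.5366
A = e^2.5366 ≈ 12.64 square kilometres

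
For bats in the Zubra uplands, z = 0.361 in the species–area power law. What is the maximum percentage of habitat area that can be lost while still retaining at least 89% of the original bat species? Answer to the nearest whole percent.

28%

Need (A_new/A_old)^0.361 = 0.89, so A_new/A_old = 0.89^(1/0.361) = 0.89^2.77
ln(A_new/A_old) = ln 0.89 / 0.361 = -0.1165 / 0.361 = -0.3228
A_new/A_old = e^-0.3228 ≈ 0.7241
Fraction that can be lost = 1 − 0.7241 = 0.2759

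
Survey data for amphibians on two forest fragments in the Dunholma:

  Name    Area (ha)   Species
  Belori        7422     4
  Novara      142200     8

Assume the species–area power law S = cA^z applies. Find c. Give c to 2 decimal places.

0.49

z = ln(S₂/S₁) / ln(A₂/A₁) = ln(8/4) / ln(142200/7422) = 0.6931 / 2.9528 = 0.2347
c = S₁ / A₁^z = 4 / 7422^0.2347 = 4 / 8.102 = 0.4937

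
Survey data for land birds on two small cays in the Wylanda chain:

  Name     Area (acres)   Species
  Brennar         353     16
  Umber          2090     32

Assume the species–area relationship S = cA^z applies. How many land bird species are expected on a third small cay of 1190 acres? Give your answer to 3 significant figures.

z = ln(32/16) / ln(2090/353) = 0.6931 / 1.7785 = 0.3897
c = 16 / 353^0.3897 = 16 / 9.84 = 1.626
S₃ = 1.626 × 1190^0.3897 = 1.626 × 15.8 ≈ 25.69

25.7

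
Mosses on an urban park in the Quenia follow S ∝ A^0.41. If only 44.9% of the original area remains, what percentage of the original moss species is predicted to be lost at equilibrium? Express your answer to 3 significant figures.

S_new/S_old = (A_new/A_old)^z = 0.449^0.41
= exp(0.41 × ln 0.449) = exp(0.41 × -0.8007) = exp(-0.3283) ≈ 0.7201
Fraction lost = 1 − 0.7201 = 0.2799

28.0%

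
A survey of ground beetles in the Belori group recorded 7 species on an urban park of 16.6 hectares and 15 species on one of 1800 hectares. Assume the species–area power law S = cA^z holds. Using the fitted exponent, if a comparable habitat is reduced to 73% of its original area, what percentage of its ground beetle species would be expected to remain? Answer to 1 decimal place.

z = ln(15/7) / ln(1800/16.6) = 0.7621 / 4.6861 = 0.1626
S_new/S_old = (A_new/A_old)^z = 0.73^0.1626 = exp(0.1626 × -0.3147) = 0.9501

95.0%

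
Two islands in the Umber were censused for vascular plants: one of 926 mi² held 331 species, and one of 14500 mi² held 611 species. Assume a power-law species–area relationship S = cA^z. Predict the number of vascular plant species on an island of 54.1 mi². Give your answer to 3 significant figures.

z = ln(611/331) / ln(14500/926) = 0.6130 / 2.7510 = 0.2228
c = 331 / 926^0.2228 = 331 / 4.582 = 72.25
S₃ = 72.25 × 54.1^0.2228 = 72.25 × 2.433 ≈ 175.8

176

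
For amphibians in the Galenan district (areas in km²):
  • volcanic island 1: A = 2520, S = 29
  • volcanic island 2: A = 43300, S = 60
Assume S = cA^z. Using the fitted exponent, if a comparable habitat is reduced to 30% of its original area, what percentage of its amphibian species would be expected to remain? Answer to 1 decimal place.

z = ln(60/29) / ln(43300/2520) = 0.7270 / 2.8439 = 0.2557
S_new/S_old = (A_new/A_old)^z = 0.3^0.2557 = exp(0.2557 × -1.2040) = 0.7351

73.5%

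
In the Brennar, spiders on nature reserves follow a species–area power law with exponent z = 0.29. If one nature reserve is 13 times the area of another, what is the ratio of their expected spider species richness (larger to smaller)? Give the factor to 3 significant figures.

S₂/S₁ = (A₂/A₁)^z = 13^0.29
ln(S₂/S₁) = 0.29 × ln 13 = 0.29 × 2.5649 = 0.7438
S₂/S₁ = e^0.7438 ≈ 2.104

2.10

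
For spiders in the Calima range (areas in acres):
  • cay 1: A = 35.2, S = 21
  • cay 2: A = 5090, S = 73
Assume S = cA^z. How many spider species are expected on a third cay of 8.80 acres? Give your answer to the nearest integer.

z = ln(73/21) / ln(5090/35.2) = 1.2459 / 4.9740 = 0.2505
c = 21 / 35.2^0.2505 = 21 / 2.44 = 8.606
S₃ = 8.606 × 8.8^0.2505 = 8.606 × 1.724 ≈ 14.84

15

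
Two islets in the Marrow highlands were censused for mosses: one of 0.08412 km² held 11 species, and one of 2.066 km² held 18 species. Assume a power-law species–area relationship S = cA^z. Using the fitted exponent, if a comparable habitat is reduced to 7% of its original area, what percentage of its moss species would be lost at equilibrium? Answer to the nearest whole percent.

z = ln(18/11) / ln(2.066/0.08412) = 0.4925 / 3.2011 = 0.1538
S_new/S_old = (A_new/A_old)^z = 0.07^0.1538 = exp(0.1538 × -2.6593) = 0.6642
Fraction lost = 1 − 0.6642 = 0.3358

34%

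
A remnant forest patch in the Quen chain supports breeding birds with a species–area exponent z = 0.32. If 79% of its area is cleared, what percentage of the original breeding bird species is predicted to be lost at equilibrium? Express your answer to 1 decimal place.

S_new/S_old = (A_new/A_old)^z = 0.21^0.32
= exp(0.32 × ln 0.21) = exp(0.32 × -1.5606) = exp(-0.4994) ≈ 0.6069
Fraction lost = 1 − 0.6069 = 0.3931

39.3%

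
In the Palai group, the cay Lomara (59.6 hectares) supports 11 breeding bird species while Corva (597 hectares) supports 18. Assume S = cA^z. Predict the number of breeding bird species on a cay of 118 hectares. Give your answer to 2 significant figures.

z = ln(18/11) / ln(597/59.6) = 0.4925 / 2.3043 = 0.2137
c = 11 / 59.6^0.2137 = 11 / 2.396 = 4.592
S₃ = 4.592 × 118^0.2137 = 4.592 × 2.772 ≈ 12.73

13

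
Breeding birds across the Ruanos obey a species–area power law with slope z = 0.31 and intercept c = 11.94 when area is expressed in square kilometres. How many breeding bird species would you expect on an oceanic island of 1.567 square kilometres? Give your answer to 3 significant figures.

S = 11.94 × 1.567^0.31 = 11.94 × 1.149 ≈ 13.72

13.7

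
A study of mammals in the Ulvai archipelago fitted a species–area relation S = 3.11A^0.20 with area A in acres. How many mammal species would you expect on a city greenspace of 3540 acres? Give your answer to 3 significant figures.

15.9

S = 3.11 × 3540^0.2
ln S = ln 3.11 + 0.2 × ln 3540 = 1.1346 + 0.2 × 8.1719 = 2.7690
S = e^2.7690 ≈ 15.94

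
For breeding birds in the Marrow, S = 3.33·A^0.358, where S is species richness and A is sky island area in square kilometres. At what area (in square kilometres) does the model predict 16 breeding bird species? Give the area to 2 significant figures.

16 = 3.33 × A^0.358  ⇒  A^0.358 = 16/3.33 = 4.805
ln A = ln(4.805) / 0.358 = 1.5696 / 0.358 = 4.3844
A = e^4.3844 ≈ 80.19 square kilometres

80 square kilometres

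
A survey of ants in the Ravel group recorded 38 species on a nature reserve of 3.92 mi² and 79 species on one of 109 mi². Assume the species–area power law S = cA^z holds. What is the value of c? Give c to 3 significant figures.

28.1

z = ln(S₂/S₁) / ln(A₂/A₁) = ln(79/38) / ln(109/3.92) = 0.7319 / 3.3253 = 0.2201
c = S₁ / A₁^z = 38 / 3.92^0.2201 = 38 / 1.351 = 28.13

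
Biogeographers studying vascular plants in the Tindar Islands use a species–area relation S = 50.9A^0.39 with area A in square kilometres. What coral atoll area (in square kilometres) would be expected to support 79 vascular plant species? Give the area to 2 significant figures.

3.1 square kilometres

79 = 50.9 × A^0.39  ⇒  A^0.39 = 79/50.9 = 1.552
ln A = ln(1.552) / 0.39 = 0.4396 / 0.39 = 1.1271
A = e^1.1271 ≈ 3.087 square kilometres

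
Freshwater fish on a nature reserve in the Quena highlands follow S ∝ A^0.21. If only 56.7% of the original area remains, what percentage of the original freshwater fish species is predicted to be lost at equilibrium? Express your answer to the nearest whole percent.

S_new/S_old = (A_new/A_old)^z = 0.567^0.21
= exp(0.21 × ln 0.567) = exp(0.21 × -0.5674) = exp(-0.1192) ≈ 0.8877
Fraction lost = 1 − 0.8877 = 0.1123

11%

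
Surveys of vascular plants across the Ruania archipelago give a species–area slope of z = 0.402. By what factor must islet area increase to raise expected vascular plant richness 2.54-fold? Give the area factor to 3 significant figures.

(A₂/A₁)^0.402 = 2.54, so A₂/A₁ = 2.54^(1/0.402) = 2.54^2.488
ln(A₂/A₁) = ln 2.54 / 0.402 = 0.9322 / 0.402 = 2.3188
A₂/A₁ = e^2.3188 ≈ 10.16

10.2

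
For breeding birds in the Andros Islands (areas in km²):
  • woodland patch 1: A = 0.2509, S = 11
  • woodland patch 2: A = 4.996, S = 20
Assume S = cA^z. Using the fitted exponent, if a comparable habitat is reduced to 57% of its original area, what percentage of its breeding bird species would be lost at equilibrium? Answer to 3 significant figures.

10.6%

z = ln(20/11) / ln(4.996/0.2509) = 0.5978 / 2.9913 = 0.1999
S_new/S_old = (A_new/A_old)^z = 0.57^0.1999 = exp(0.1999 × -0.5621) = 0.8937
Fraction lost = 1 − 0.8937 = 0.1063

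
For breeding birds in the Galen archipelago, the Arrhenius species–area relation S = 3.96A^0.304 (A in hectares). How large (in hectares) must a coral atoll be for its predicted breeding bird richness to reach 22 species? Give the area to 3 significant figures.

22 = 3.96 × A^0.304  ⇒  A^0.304 = 22/3.96 = 5.556
ln A = ln(5.556) / 0.304 = 1.7148 / 0.304 = 5.6408
A = e^5.6408 ≈ 281.7 hectares

282 hectares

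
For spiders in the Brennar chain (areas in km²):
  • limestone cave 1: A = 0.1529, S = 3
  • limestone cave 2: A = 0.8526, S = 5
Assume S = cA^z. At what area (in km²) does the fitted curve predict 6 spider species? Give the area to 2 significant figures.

z = ln(5/3) / ln(0.8526/0.1529) = 0.5108 / 1.7185 = 0.2972
c = 3 / 0.1529^0.2972 = 3 / 0.5722 = 5.243
A = (6/5.243)^(1/0.2972) ⇒ ln A = ln(1.144)/0.2972 = 0.4539
A = e^0.4539 ≈ 1.574 km²

1.6 km²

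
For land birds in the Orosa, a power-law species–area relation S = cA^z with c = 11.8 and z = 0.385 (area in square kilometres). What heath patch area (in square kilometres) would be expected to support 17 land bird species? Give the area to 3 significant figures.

2.58 square kilometres

17 = 11.8 × A^0.385  ⇒  A^0.385 = 17/11.8 = 1.441
ln A = ln(1.441) / 0.385 = 0.3651 / 0.385 = 0.9483
A = e^0.9483 ≈ 2.581 square kilometres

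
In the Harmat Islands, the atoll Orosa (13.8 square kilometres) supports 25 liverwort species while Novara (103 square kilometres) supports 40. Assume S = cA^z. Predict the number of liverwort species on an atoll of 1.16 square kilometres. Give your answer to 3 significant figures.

14.0

z = ln(40/25) / ln(103/13.8) = 0.4700 / 2.0101 = 0.2338
c = 25 / 13.8^0.2338 = 25 / 1.847 = 13.53
S₃ = 13.53 × 1.16^0.2338 = 13.53 × 1.035 ≈ 14.01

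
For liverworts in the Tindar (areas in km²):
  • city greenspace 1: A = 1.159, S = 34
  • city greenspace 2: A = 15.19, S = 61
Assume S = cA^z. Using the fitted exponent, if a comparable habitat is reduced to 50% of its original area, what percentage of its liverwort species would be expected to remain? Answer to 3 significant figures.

z = ln(61/34) / ln(15.19/1.159) = 0.5845 / 2.5731 = 0.2272
S_new/S_old = (A_new/A_old)^z = 0.5^0.2272 = exp(0.2272 × -0.6931) = 0.8543

85.4%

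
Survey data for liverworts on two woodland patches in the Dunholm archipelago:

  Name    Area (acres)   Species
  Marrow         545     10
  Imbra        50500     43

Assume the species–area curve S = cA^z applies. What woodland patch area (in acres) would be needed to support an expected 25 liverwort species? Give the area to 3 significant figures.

9380 acres

z = ln(43/10) / ln(50500/545) = 1.4586 / 4.5289 = 0.3221
c = 10 / 545^0.3221 = 10 / 7.608 = 1.314
A = (25/1.314)^(1/0.3221) ⇒ ln A = ln(19.02)/0.3221 = 9.1458
A = e^9.1458 ≈ 9375 acres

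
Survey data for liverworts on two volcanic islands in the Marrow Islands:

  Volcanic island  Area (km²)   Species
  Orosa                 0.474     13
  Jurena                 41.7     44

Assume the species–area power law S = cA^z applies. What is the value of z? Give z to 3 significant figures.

Taking logs: ln S = ln c + z ln A, so z = (ln S₂ − ln S₁)/(ln A₂ − ln A₁).
z = ln(44/13) / ln(41.7/0.474) = ln(3.385) / ln(87.97) = 1.2192 / 4.4770 = 0.2723

0.272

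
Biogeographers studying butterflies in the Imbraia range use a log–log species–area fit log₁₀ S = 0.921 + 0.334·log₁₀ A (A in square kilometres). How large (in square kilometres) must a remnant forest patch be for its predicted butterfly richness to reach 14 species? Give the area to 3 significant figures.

4.72 square kilometres

14 = 8.337 × A^0.334  ⇒  A^0.334 = 14/8.337 = 1.679
ln A = ln(1.679) / 0.334 = 0.5184 / 0.334 = 1.5520
A = e^1.5520 ≈ 4.721 square kilometres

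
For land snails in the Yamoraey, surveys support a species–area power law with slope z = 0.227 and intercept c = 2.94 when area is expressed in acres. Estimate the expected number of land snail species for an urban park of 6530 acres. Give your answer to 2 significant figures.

22

S = 2.94 × 6530^0.227 = 2.94 × 7.345 ≈ 21.59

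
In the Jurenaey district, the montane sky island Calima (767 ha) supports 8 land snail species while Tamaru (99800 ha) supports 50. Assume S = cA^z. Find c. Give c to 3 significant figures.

0.656

z = ln(S₂/S₁) / ln(A₂/A₁) = ln(50/8) / ln(99800/767) = 1.8326 / 4.8684 = 0.3764
c = S₁ / A₁^z = 8 / 767^0.3764 = 8 / 12.19 = 0.6564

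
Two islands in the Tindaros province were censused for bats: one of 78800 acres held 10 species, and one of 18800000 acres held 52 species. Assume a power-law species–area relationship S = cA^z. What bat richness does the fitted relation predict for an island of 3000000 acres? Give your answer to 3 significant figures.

29.9

z = ln(52/10) / ln(18800000/78800) = 1.6487 / 5.4747 = 0.3011
c = 10 / 78800^0.3011 = 10 / 29.82 = 0.3353
S₃ = 0.3353 × 3000000^0.3011 = 0.3353 × 89.23 ≈ 29.92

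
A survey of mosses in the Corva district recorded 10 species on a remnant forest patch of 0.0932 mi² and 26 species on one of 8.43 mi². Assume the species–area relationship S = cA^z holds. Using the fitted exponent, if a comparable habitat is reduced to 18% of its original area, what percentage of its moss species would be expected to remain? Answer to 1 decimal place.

z = ln(26/10) / ln(8.43/0.0932) = 0.9555 / 4.5048 = 0.2121
S_new/S_old = (A_new/A_old)^z = 0.18^0.2121 = exp(0.2121 × -1.7148) = 0.6951

69.5%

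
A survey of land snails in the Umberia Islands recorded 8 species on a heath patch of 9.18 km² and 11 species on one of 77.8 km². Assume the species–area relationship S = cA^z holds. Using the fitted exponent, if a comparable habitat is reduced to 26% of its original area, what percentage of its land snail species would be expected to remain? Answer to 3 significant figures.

z = ln(11/8) / ln(77.8/9.18) = 0.3185 / 2.1371 = 0.1490
S_new/S_old = (A_new/A_old)^z = 0.26^0.1490 = exp(0.1490 × -1.3471) = 0.8181

81.8%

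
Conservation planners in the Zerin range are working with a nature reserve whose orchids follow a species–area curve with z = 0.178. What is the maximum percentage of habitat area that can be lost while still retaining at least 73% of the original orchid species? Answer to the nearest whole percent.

83%

Need (A_new/A_old)^0.178 = 0.73, so A_new/A_old = 0.73^(1/0.178) = 0.73^5.618
ln(A_new/A_old) = ln 0.73 / 0.178 = -0.3147 / 0.178 = -1.7680
A_new/A_old = e^-1.7680 ≈ 0.1707
Fraction that can be lost = 1 − 0.1707 = 0.8293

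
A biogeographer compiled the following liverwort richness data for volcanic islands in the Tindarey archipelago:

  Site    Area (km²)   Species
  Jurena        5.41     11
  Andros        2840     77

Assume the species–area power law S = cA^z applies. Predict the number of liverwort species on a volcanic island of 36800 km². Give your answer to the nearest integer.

171

z = ln(77/11) / ln(2840/5.41) = 1.9459 / 6.2633 = 0.3107
c = 11 / 5.41^0.3107 = 11 / 1.69 = 6.51
S₃ = 6.51 × 36800^0.3107 = 6.51 × 26.21 ≈ 170.7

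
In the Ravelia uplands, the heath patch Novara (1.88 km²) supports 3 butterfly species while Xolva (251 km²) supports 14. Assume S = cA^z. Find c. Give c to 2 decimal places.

2.46

z = ln(S₂/S₁) / ln(A₂/A₁) = ln(14/3) / ln(251/1.88) = 1.5404 / 4.8942 = 0.3148
c = S₁ / A₁^z = 3 / 1.88^0.3148 = 3 / 1.22 = 2.459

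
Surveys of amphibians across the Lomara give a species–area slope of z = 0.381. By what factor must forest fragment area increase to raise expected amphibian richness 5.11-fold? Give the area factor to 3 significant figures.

72.3

(A₂/A₁)^0.381 = 5.11, so A₂/A₁ = 5.11^(1/0.381) = 5.11^2.625
ln(A₂/A₁) = ln 5.11 / 0.381 = 1.6312 / 0.381 = 4.2814
A₂/A₁ = e^4.2814 ≈ 72.34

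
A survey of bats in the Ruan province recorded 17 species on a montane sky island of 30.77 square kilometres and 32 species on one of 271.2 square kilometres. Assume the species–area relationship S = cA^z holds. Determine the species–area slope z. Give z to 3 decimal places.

0.291

Taking logs: ln S = ln c + z ln A, so z = (ln S₂ − ln S₁)/(ln A₂ − ln A₁).
z = ln(32/17) / ln(271.2/30.77) = ln(1.882) / ln(8.814) = 0.6325 / 2.1763 = 0.2906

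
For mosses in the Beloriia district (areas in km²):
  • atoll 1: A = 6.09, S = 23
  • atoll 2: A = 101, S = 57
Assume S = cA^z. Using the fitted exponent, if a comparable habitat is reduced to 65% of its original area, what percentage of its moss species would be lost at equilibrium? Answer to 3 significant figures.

z = ln(57/23) / ln(101/6.09) = 0.9076 / 2.8085 = 0.3231
S_new/S_old = (A_new/A_old)^z = 0.65^0.3231 = exp(0.3231 × -0.4308) = 0.87
Fraction lost = 1 − 0.87 = 0.13

13.0%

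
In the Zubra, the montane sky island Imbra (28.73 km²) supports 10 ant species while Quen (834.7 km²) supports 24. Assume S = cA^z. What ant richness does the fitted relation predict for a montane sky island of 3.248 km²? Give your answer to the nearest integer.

z = ln(24/10) / ln(834.7/28.73) = 0.8755 / 3.3691 = 0.2599
c = 10 / 28.73^0.2599 = 10 / 2.393 = 4.179
S₃ = 4.179 × 3.248^0.2599 = 4.179 × 1.358 ≈ 5.675

6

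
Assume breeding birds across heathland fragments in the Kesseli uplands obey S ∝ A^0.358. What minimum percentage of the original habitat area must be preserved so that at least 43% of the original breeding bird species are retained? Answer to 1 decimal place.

9.5%

Need (A_new/A_old)^0.358 = 0.43, so A_new/A_old = 0.43^(1/0.358) = 0.43^2.793
ln(A_new/A_old) = ln 0.43 / 0.358 = -0.8440 / 0.358 = -2.3575
A_new/A_old = e^-2.3575 ≈ 0.09466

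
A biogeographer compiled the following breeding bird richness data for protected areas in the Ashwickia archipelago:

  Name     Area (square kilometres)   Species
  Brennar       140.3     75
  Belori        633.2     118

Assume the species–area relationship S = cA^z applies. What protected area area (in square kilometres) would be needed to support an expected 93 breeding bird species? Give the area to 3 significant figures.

287 square kilometres

z = ln(118/75) / ln(633.2/140.3) = 0.4532 / 1.5070 = 0.3007
c = 75 / 140.3^0.3007 = 75 / 4.423 = 16.96
A = (93/16.96)^(1/0.3007) ⇒ ln A = ln(5.484)/0.3007 = 5.6591
A = e^5.6591 ≈ 286.9 square kilometres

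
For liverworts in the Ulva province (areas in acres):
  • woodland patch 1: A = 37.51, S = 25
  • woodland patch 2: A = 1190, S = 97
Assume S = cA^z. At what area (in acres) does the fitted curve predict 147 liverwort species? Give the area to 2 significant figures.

3400 acres

z = ln(97/25) / ln(1190/37.51) = 1.3558 / 3.4571 = 0.3922
c = 25 / 37.51^0.3922 = 25 / 4.143 = 6.034
A = (147/6.034)^(1/0.3922) ⇒ ln A = ln(24.36)/0.3922 = 8.1417
A = e^8.1417 ≈ 3435 acres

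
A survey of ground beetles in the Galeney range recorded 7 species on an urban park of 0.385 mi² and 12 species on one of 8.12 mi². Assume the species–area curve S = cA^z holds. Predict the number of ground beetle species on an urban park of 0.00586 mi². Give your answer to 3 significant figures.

z = ln(12/7) / ln(8.12/0.385) = 0.5390 / 3.0488 = 0.1768
c = 7 / 0.385^0.1768 = 7 / 0.8447 = 8.287
S₃ = 8.287 × 0.00586^0.1768 = 8.287 × 0.4031 ≈ 3.34

3.34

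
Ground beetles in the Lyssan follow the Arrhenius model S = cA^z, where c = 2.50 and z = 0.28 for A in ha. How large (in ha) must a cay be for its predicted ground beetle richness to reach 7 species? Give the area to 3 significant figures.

7 = 2.5 × A^0.28  ⇒  A^0.28 = 7/2.5 = 2.8
ln A = ln(2.8) / 0.28 = 1.0296 / 0.28 = 3.6772
A = e^3.6772 ≈ 39.54 ha

39.5 ha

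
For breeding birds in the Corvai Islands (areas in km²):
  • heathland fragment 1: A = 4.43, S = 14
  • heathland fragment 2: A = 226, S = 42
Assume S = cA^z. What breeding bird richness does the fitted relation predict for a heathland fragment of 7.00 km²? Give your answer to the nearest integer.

z = ln(42/14) / ln(226/4.43) = 1.0986 / 3.9321 = 0.2794
c = 14 / 4.43^0.2794 = 14 / 1.516 = 9.237
S₃ = 9.237 × 7^0.2794 = 9.237 × 1.722 ≈ 15.91

16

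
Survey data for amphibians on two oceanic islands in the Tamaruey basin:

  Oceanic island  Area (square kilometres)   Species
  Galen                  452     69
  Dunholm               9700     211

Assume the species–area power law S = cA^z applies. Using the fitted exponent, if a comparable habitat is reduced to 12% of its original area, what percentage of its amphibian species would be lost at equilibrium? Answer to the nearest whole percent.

z = ln(211/69) / ln(9700/452) = 1.1178 / 3.0662 = 0.3645
S_new/S_old = (A_new/A_old)^z = 0.12^0.3645 = exp(0.3645 × -2.1203) = 0.4617
Fraction lost = 1 − 0.4617 = 0.5383

54%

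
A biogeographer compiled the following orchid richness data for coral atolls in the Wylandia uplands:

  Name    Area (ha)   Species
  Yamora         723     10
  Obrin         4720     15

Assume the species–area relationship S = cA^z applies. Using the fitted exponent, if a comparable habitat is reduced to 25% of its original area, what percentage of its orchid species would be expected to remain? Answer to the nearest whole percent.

74%

z = ln(15/10) / ln(4720/723) = 0.4055 / 1.8762 = 0.2161
S_new/S_old = (A_new/A_old)^z = 0.25^0.2161 = exp(0.2161 × -1.3863) = 0.7411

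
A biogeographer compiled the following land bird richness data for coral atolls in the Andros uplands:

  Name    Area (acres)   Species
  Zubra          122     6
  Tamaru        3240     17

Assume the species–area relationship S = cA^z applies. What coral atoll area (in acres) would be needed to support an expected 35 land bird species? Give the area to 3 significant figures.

31500 acres

z = ln(17/6) / ln(3240/122) = 1.0415 / 3.2793 = 0.3176
c = 6 / 122^0.3176 = 6 / 4.598 = 1.305
A = (35/1.305)^(1/0.3176) ⇒ ln A = ln(26.82)/0.3176 = 10.3572
A = e^10.3572 ≈ 31482 acres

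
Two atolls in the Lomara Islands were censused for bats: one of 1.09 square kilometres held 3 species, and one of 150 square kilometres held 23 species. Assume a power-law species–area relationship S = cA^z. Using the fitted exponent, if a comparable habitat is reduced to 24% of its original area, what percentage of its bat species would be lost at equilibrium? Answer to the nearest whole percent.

z = ln(23/3) / ln(150/1.09) = 2.0369 / 4.9245 = 0.4136
S_new/S_old = (A_new/A_old)^z = 0.24^0.4136 = exp(0.4136 × -1.4271) = 0.5542
Fraction lost = 1 − 0.5542 = 0.4458

45%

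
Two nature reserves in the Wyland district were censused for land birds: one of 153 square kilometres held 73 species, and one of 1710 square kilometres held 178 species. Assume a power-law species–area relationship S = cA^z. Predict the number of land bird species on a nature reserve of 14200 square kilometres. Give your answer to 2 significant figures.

z = ln(178/73) / ln(1710/153) = 0.8913 / 2.4138 = 0.3693
c = 73 / 153^0.3693 = 73 / 6.408 = 11.39
S₃ = 11.39 × 14200^0.3693 = 11.39 × 34.14 ≈ 388.9

390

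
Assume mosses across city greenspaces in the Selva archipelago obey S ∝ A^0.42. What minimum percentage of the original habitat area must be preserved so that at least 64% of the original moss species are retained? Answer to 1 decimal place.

34.6%

Need (A_new/A_old)^0.42 = 0.64, so A_new/A_old = 0.64^(1/0.42) = 0.64^2.381
ln(A_new/A_old) = ln 0.64 / 0.42 = -0.4463 / 0.42 = -1.0626
A_new/A_old = e^-1.0626 ≈ 0.3456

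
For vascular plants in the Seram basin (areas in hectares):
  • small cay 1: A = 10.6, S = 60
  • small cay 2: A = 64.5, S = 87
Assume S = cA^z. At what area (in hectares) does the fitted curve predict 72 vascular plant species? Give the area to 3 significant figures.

z = ln(87/60) / ln(64.5/10.6) = 0.3716 / 1.8058 = 0.2058
c = 60 / 10.6^0.2058 = 60 / 1.625 = 36.91
A = (72/36.91)^(1/0.2058) ⇒ ln A = ln(1.951)/0.2058 = 3.2469
A = e^3.2469 ≈ 25.71 hectares

25.7 hectares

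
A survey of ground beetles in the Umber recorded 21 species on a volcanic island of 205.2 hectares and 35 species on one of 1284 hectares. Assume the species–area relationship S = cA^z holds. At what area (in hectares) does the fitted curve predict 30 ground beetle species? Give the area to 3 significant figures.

738 hectares

z = ln(35/21) / ln(1284/205.2) = 0.5108 / 1.8338 = 0.2786
c = 21 / 205.2^0.2786 = 21 / 4.407 = 4.766
A = (30/4.766)^(1/0.2786) ⇒ ln A = ln(6.295)/0.2786 = 6.6044
A = e^6.6044 ≈ 738.3 hectares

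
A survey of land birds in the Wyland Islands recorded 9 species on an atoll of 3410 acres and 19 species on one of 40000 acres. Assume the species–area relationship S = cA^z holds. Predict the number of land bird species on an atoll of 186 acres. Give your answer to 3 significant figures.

z = ln(19/9) / ln(40000/3410) = 0.7472 / 2.4622 = 0.3035
c = 9 / 3410^0.3035 = 9 / 11.81 = 0.7623
S₃ = 0.7623 × 186^0.3035 = 0.7623 × 4.884 ≈ 3.723

3.72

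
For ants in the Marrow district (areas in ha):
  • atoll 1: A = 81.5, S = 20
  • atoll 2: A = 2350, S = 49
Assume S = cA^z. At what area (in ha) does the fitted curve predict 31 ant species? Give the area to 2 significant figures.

z = ln(49/20) / ln(2350/81.5) = 0.8961 / 3.3616 = 0.2666
c = 20 / 81.5^0.2666 = 20 / 3.232 = 6.188
A = (31/6.188)^(1/0.2666) ⇒ ln A = ln(5.009)/0.2666 = 6.0447
A = e^6.0447 ≈ 421.9 ha

420 ha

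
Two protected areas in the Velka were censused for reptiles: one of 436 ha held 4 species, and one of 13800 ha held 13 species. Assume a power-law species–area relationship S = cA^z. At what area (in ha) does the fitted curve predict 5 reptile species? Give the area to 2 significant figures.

840 ha

z = ln(13/4) / ln(13800/436) = 1.1787 / 3.4548 = 0.3412
c = 4 / 436^0.3412 = 4 / 7.953 = 0.503
A = (5/0.503)^(1/0.3412) ⇒ ln A = ln(9.941)/0.3412 = 6.7317
A = e^6.7317 ≈ 838.6 ha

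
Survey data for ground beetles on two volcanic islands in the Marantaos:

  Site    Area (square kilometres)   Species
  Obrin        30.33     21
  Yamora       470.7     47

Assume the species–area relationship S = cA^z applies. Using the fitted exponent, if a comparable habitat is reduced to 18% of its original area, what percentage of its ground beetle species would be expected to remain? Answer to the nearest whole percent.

60%

z = ln(47/21) / ln(470.7/30.33) = 0.8056 / 2.7421 = 0.2938
S_new/S_old = (A_new/A_old)^z = 0.18^0.2938 = exp(0.2938 × -1.7148) = 0.6042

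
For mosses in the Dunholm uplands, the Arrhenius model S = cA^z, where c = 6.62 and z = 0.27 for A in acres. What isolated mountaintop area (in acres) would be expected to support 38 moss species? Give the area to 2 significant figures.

650 acres

38 = 6.62 × A^0.27  ⇒  A^0.27 = 38/6.62 = 5.74
ln A = ln(5.74) / 0.27 = 1.7475 / 0.27 = 6.4722
A = e^6.4722 ≈ 646.9 acres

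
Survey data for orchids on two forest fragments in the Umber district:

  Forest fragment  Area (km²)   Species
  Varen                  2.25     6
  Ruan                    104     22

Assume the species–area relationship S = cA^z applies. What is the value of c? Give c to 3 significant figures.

z = ln(S₂/S₁) / ln(A₂/A₁) = ln(22/6) / ln(104/2.25) = 1.2993 / 3.8335 = 0.3389
c = S₁ / A₁^z = 6 / 2.25^0.3389 = 6 / 1.316 = 4.558

4.56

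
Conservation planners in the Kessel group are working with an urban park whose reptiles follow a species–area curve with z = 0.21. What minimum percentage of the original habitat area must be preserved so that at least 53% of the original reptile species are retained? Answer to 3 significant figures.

Need (A_new/A_old)^0.21 = 0.53, so A_new/A_old = 0.53^(1/0.21) = 0.53^4.762
ln(A_new/A_old) = ln 0.53 / 0.21 = -0.6349 / 0.21 = -3.0232
A_new/A_old = e^-3.0232 ≈ 0.04864

4.86%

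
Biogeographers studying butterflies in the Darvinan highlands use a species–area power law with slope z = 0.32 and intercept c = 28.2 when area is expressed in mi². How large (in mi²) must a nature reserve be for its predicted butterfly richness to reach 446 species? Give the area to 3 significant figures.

446 = 28.2 × A^0.32  ⇒  A^0.32 = 446/28.2 = 15.82
ln A = ln(15.82) / 0.32 = 2.7610 / 0.32 = 8.6281
A = e^8.6281 ≈ 5587 mi²

5590 mi²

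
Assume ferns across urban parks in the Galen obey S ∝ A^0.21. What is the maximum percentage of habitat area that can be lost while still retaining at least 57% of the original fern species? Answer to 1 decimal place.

93.1%

Need (A_new/A_old)^0.21 = 0.57, so A_new/A_old = 0.57^(1/0.21) = 0.57^4.762
ln(A_new/A_old) = ln 0.57 / 0.21 = -0.5621 / 0.21 = -2.6768
A_new/A_old = e^-2.6768 ≈ 0.06879
Fraction that can be lost = 1 − 0.06879 = 0.9312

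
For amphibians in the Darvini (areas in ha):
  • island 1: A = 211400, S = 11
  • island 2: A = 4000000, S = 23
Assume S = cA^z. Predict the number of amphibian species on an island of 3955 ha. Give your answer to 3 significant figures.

z = ln(23/11) / ln(4000000/211400) = 0.7376 / 2.9403 = 0.2509
c = 11 / 211400^0.2509 = 11 / 21.67 = 0.5076
S₃ = 0.5076 × 3955^0.2509 = 0.5076 × 7.987 ≈ 4.054

4.05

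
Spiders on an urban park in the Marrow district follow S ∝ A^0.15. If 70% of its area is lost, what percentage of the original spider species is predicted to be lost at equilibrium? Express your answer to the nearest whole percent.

17%

S_new/S_old = (A_new/A_old)^z = 0.3^0.15
= exp(0.15 × ln 0.3) = exp(0.15 × -1.2040) = exp(-0.1806) ≈ 0.8348
Fraction lost = 1 − 0.8348 = 0.1652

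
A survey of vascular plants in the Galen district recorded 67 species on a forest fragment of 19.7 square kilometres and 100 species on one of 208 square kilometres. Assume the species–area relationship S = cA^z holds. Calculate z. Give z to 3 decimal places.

0.170

Taking logs: ln S = ln c + z ln A, so z = (ln S₂ − ln S₁)/(ln A₂ − ln A₁).
z = ln(100/67) / ln(208/19.7) = ln(1.493) / ln(10.56) = 0.4005 / 2.3569 = 0.1699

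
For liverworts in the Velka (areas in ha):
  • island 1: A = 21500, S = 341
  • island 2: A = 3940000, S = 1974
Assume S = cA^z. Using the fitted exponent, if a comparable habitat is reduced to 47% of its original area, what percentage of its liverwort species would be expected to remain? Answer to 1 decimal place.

77.5%

z = ln(1974/341) / ln(3940000/21500) = 1.7559 / 5.2109 = 0.3370
S_new/S_old = (A_new/A_old)^z = 0.47^0.3370 = exp(0.3370 × -0.7550) = 0.7754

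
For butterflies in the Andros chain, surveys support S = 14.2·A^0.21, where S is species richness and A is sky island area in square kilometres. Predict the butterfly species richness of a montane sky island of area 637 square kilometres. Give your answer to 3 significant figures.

55.1

S = 14.2 × 637^0.21 = 14.2 × 3.88 ≈ 55.1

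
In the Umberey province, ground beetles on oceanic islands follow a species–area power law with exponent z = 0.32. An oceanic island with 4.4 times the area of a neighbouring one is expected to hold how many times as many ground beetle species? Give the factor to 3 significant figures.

1.61

S₂/S₁ = (A₂/A₁)^z = 4.4^0.32
ln(S₂/S₁) = 0.32 × ln 4.4 = 0.32 × 1.4816 = 0.4741
S₂/S₁ = e^0.4741 ≈ 1.607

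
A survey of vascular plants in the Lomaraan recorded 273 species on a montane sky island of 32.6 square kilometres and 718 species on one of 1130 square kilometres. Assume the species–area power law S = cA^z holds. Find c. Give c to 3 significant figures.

z = ln(S₂/S₁) / ln(A₂/A₁) = ln(718/273) / ln(1130/32.6) = 0.9670 / 3.5457 = 0.2727
c = S₁ / A₁^z = 273 / 32.6^0.2727 = 273 / 2.586 = 105.6

106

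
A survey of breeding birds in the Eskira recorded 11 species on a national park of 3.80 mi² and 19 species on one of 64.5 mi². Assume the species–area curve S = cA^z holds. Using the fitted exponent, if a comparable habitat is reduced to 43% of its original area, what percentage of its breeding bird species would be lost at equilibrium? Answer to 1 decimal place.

15.0%

z = ln(19/11) / ln(64.5/3.8) = 0.5465 / 2.8317 = 0.1930
S_new/S_old = (A_new/A_old)^z = 0.43^0.1930 = exp(0.1930 × -0.8440) = 0.8497
Fraction lost = 1 − 0.8497 = 0.1503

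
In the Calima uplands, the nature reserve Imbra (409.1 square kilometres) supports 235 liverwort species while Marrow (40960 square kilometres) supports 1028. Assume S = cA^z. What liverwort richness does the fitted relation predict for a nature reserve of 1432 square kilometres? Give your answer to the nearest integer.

351

z = ln(1028/235) / ln(40960/409.1) = 1.4758 / 4.6064 = 0.3204
c = 235 / 409.1^0.3204 = 235 / 6.867 = 34.22
S₃ = 34.22 × 1432^0.3204 = 34.22 × 10.26 ≈ 351.1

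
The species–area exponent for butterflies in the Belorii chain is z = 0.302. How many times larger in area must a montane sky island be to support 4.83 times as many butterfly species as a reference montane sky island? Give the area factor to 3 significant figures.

(A₂/A₁)^0.302 = 4.83, so A₂/A₁ = 4.83^(1/0.302) = 4.83^3.311
ln(A₂/A₁) = ln 4.83 / 0.302 = 1.5748 / 0.302 = 5.2147
A₂/A₁ = e^5.2147 ≈ 184

184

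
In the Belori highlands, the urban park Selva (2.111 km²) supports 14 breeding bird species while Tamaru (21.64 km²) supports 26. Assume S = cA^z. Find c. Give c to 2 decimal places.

11.48

z = ln(S₂/S₁) / ln(A₂/A₁) = ln(26/14) / ln(21.64/2.111) = 0.6190 / 2.3274 = 0.2660
c = S₁ / A₁^z = 14 / 2.111^0.2660 = 14 / 1.22 = 11.48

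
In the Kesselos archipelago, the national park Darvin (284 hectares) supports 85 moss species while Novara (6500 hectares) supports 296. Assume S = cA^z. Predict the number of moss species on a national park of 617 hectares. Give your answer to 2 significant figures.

z = ln(296/85) / ln(6500/284) = 1.2477 / 3.1306 = 0.3986
c = 85 / 284^0.3986 = 85 / 9.501 = 8.946
S₃ = 8.946 × 617^0.3986 = 8.946 × 12.94 ≈ 115.8

120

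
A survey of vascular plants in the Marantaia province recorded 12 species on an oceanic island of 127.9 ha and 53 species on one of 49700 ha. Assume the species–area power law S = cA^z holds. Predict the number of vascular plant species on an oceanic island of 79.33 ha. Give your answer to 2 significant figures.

11

z = ln(53/12) / ln(49700/127.9) = 1.4854 / 5.9625 = 0.2491
c = 12 / 127.9^0.2491 = 12 / 3.349 = 3.584
S₃ = 3.584 × 79.33^0.2491 = 3.584 × 2.973 ≈ 10.65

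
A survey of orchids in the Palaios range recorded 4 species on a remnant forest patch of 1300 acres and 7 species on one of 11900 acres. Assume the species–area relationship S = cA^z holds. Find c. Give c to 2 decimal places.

0.65

z = ln(S₂/S₁) / ln(A₂/A₁) = ln(7/4) / ln(11900/1300) = 0.5596 / 2.2142 = 0.2527
c = S₁ / A₁^z = 4 / 1300^0.2527 = 4 / 6.124 = 0.6532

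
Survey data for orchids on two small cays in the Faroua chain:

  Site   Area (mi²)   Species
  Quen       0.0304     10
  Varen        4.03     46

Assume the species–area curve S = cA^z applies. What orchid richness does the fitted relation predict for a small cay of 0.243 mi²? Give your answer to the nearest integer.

19

z = ln(46/10) / ln(4.03/0.0304) = 1.5261 / 4.8871 = 0.3123
c = 10 / 0.0304^0.3123 = 10 / 0.3359 = 29.77
S₃ = 29.77 × 0.243^0.3123 = 29.77 × 0.6429 ≈ 19.14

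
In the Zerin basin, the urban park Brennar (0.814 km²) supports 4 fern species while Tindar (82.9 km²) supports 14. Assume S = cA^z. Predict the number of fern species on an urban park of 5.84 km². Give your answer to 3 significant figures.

6.82

z = ln(14/4) / ln(82.9/0.814) = 1.2528 / 4.6234 = 0.2710
c = 4 / 0.814^0.2710 = 4 / 0.9458 = 4.229
S₃ = 4.229 × 5.84^0.2710 = 4.229 × 1.613 ≈ 6.823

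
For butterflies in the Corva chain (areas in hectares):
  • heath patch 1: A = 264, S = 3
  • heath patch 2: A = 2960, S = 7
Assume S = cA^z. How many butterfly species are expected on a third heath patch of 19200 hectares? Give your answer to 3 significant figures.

z = ln(7/3) / ln(2960/264) = 0.8473 / 2.4170 = 0.3506
c = 3 / 264^0.3506 = 3 / 7.062 = 0.4248
S₃ = 0.4248 × 19200^0.3506 = 0.4248 × 31.74 ≈ 13.48

13.5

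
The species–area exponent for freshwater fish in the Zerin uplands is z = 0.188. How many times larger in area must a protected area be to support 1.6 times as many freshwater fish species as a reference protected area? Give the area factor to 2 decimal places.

12.18

(A₂/A₁)^0.188 = 1.6, so A₂/A₁ = 1.6^(1/0.188) = 1.6^5.319
ln(A₂/A₁) = ln 1.6 / 0.188 = 0.4700 / 0.188 = 2.5000
A₂/A₁ = e^2.5000 ≈ 12.18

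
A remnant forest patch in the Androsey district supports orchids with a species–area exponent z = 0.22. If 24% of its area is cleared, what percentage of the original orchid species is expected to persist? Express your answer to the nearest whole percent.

S_new/S_old = (A_new/A_old)^z = 0.76^0.22
= exp(0.22 × ln 0.76) = exp(0.22 × -0.2744) = exp(-0.0604) ≈ 0.9414

94%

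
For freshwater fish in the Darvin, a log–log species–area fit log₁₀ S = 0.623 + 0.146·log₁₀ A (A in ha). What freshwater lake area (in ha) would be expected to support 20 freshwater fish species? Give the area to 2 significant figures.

44000 ha

20 = 4.198 × A^0.146  ⇒  A^0.146 = 20/4.198 = 4.765
ln A = ln(4.765) / 0.146 = 1.5612 / 0.146 = 10.6933
A = e^10.6933 ≈ 44060 ha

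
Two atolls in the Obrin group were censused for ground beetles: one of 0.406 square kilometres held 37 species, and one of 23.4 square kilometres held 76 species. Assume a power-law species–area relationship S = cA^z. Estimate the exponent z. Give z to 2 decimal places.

0.18

Taking logs: ln S = ln c + z ln A, so z = (ln S₂ − ln S₁)/(ln A₂ − ln A₁).
z = ln(76/37) / ln(23.4/0.406) = ln(2.054) / ln(57.64) = 0.7198 / 4.0541 = 0.1776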